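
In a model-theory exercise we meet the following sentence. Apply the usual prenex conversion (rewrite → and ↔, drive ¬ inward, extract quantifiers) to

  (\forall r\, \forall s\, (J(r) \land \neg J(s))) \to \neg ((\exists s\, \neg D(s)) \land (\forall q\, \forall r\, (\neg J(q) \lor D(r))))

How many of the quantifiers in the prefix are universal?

Rewrite implications/biconditionals: A → B as ¬A ∨ B.
  \neg (\forall r\, \forall s\, (J(r) \land \neg J(s))) \lor \neg ((\exists s\, \neg D(s)) \land (\forall q\, \forall r\, (\neg J(q) \lor D(r))))
Drive negations inward (¬∀x A ≡ ∃x ¬A, ¬∃x A ≡ ∀x ¬A, De Morgan for ∧/∨):
  (\exists r\, \exists s\, (\neg J(r) \lor J(s))) \lor (\forall s\, D(s)) \lor (\exists q\, \exists r\, (J(q) \land \neg D(r)))
Standardize variables apart so no two quantifiers bind the same name: s↦a, r↦v1.
  (\exists r\, \exists s\, (\neg J(r) \lor J(s))) \lor (\forall a\, D(a)) \lor (\exists q\, \exists v1\, (J(q) \land \neg D(v1)))
Finally move all quantifiers to the prefix:
  \exists r\, \exists s\, \forall a\, \exists q\, \exists v1\, (\neg J(r) \lor J(s) \lor D(a) \lor J(q) \land \neg D(v1))
The prefix is \exists r \exists s \forall a \exists q \exists v1: 1 universal, 4 existential.

1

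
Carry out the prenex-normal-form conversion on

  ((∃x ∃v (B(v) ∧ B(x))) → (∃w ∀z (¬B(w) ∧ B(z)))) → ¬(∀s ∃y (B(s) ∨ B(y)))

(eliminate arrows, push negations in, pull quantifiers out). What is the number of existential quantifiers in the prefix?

Rewrite implications/biconditionals: A → B as ¬A ∨ B.
  ¬(¬(∃x ∃v (B(v) ∧ B(x))) ∨ (∃w ∀z (¬B(w) ∧ B(z)))) ∨ ¬(∀s ∃y (B(s) ∨ B(y)))
Move each ¬ inward, flipping quantifiers it crosses:
  (∃x ∃v (B(v) ∧ B(x))) ∧ (∀w ∃z (B(w) ∨ ¬B(z))) ∨ (∃s ∀y (¬B(s) ∧ ¬B(y)))
Pull the quantifiers to the front (each side's bound variable is not free in the other side):
  ∃x ∃v ∀w ∃z ∃s ∀y (B(v) ∧ B(x) ∧ (B(w) ∨ ¬B(z)) ∨ ¬B(s) ∧ ¬B(y))
The prefix is ∃x ∃v ∀w ∃z ∃s ∀y: 2 universal, 4 existential.

4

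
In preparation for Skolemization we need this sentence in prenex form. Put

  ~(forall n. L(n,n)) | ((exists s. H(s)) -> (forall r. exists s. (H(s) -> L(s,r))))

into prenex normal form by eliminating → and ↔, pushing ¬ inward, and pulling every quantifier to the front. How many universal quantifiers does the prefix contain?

2

Eliminate → and ↔ using ¬ and ∨.
  ~(forall n. L(n,n)) | ~(exists s. H(s)) | (forall r. exists s. (~H(s) | L(s,r)))
Move each ¬ inward, flipping quantifiers it crosses:
  (exists n. ~L(n,n)) | (forall s. ~H(s)) | (forall r. exists s. (~H(s) | L(s,r)))
Rename bound variables to avoid capture: s↦w1.
  (exists n. ~L(n,n)) | (forall s. ~H(s)) | (forall r. exists w1. (~H(w1) | L(w1,r)))
Pull the quantifiers to the front (each side's bound variable is not free in the other side):
  exists n. forall s. forall r. exists w1. (~L(n,n) | ~H(s) | ~H(w1) | L(w1,r))
The prefix is exists n forall s forall r exists w1: 2 universal, 2 existential.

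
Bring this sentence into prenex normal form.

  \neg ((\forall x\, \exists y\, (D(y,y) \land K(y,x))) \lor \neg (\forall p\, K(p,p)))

Move each ¬ inward, flipping quantifiers it crosses:
  (\exists x\, \forall y\, (\neg D(y,y) \lor \neg K(y,x))) \land (\forall p\, K(p,p))
Pull the quantifiers to the front (each side's bound variable is not free in the other side):
  \exists x\, \forall y\, \forall p\, ((\neg D(y,y) \lor \neg K(y,x)) \land K(p,p))

\exists x\, \forall y\, \forall p\, ((\neg D(y,y) \lor \neg K(y,x)) \land K(p,p))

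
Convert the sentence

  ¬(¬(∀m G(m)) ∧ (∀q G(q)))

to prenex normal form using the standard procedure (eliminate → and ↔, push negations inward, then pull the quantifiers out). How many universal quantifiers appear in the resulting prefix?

Drive negations inward (¬∀x A ≡ ∃x ¬A, ¬∃x A ≡ ∀x ¬A, De Morgan for ∧/∨):
  (∀m G(m)) ∨ (∃q ¬G(q))
Pull the quantifiers to the front (each side's bound variable is not free in the other side):
  ∀m ∃q (G(m) ∨ ¬G(q))
The prefix is ∀m ∃q: 1 universal, 1 existential.

1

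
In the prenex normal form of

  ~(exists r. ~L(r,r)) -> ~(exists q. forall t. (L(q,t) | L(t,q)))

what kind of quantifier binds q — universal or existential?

First replace A → B with ¬A ∨ B.
  ~~(exists r. ~L(r,r)) | ~(exists q. forall t. (L(q,t) | L(t,q)))
Move each ¬ inward, flipping quantifiers it crosses:
  (exists r. ~L(r,r)) | (forall q. exists t. (~L(q,t) & ~L(t,q)))
All bound variables are already distinct, so no renaming is needed.
Finally move all quantifiers to the prefix:
  exists r. forall q. exists t. (~L(r,r) | ~L(q,t) & ~L(t,q))
The quantifier exists q sits under an odd number of negations (counting the antecedent side of each →), so it flips to forall q.

universal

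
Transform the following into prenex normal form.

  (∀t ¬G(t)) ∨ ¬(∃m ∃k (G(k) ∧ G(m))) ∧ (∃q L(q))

∀t ∀m ∀k ∃q (¬G(t) ∨ (¬G(k) ∨ ¬G(m)) ∧ L(q))

Push ¬ through the quantifiers and connectives to reach negation normal form:
  (∀t ¬G(t)) ∨ (∀m ∀k (¬G(k) ∨ ¬G(m))) ∧ (∃q L(q))
All bound variables are already distinct, so no renaming is needed.
Extract every quantifier outward, since the variables are now distinct and don't occur free across branches:
  ∀t ∀m ∀k ∃q (¬G(t) ∨ (¬G(k) ∨ ¬G(m)) ∧ L(q))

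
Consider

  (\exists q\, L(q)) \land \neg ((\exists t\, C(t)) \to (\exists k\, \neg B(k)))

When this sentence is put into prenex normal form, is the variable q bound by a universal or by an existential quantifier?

Rewrite implications/biconditionals: A → B as ¬A ∨ B.
  (\exists q\, L(q)) \land \neg (\neg (\exists t\, C(t)) \lor (\exists k\, \neg B(k)))
Push ¬ through the quantifiers and connectives to reach negation normal form:
  (\exists q\, L(q)) \land (\exists t\, C(t)) \land (\forall k\, B(k))
All bound variables are already distinct, so no renaming is needed.
Extract every quantifier outward, since the variables are now distinct and don't occur free across branches:
  \exists q\, \exists t\, \forall k\, (L(q) \land C(t) \land B(k))
The quantifier \exists q sits under an even number of negations (counting the antecedent side of each →), so it remains existential.

existential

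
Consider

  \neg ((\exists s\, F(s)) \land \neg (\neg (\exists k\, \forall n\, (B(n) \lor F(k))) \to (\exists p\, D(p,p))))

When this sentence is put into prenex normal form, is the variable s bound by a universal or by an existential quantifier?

Rewrite implications/biconditionals: A → B as ¬A ∨ B.
  \neg ((\exists s\, F(s)) \land \neg (\neg \neg (\exists k\, \forall n\, (B(n) \lor F(k))) \lor (\exists p\, D(p,p))))
Push ¬ through the quantifiers and connectives to reach negation normal form:
  (\forall s\, \neg F(s)) \lor (\exists k\, \forall n\, (B(n) \lor F(k))) \lor (\exists p\, D(p,p))
All bound variables are already distinct, so no renaming is needed.
Pull the quantifiers to the front (each side's bound variable is not free in the other side):
  \forall s\, \exists k\, \forall n\, \exists p\, (\neg F(s) \lor B(n) \lor F(k) \lor D(p,p))
The quantifier \exists s sits under an odd number of negations (counting the antecedent side of each →), so it flips to \forall s.

universal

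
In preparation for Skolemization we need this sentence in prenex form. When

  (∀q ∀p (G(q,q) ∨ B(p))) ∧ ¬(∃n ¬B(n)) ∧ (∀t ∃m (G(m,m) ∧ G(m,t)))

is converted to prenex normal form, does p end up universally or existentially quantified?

universal

Drive negations inward (¬∀x A ≡ ∃x ¬A, ¬∃x A ≡ ∀x ¬A, De Morgan for ∧/∨):
  (∀q ∀p (G(q,q) ∨ B(p))) ∧ (∀n B(n)) ∧ (∀t ∃m (G(m,m) ∧ G(m,t)))
Extract every quantifier outward, since the variables are now distinct and don't occur free across branches:
  ∀q ∀p ∀n ∀t ∃m ((G(q,q) ∨ B(p)) ∧ B(n) ∧ G(m,m) ∧ G(m,t))
The quantifier ∀p sits under an even number of negations, so it remains universal.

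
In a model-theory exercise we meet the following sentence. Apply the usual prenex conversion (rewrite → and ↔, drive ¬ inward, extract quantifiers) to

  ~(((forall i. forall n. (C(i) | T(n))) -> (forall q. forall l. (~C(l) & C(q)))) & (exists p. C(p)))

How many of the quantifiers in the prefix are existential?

2

Rewrite implications/biconditionals: A → B as ¬A ∨ B.
  ~((~(forall i. forall n. (C(i) | T(n))) | (forall q. forall l. (~C(l) & C(q)))) & (exists p. C(p)))
Push ¬ through the quantifiers and connectives to reach negation normal form:
  (forall i. forall n. (C(i) | T(n))) & (exists q. exists l. (C(l) | ~C(q))) | (forall p. ~C(p))
All bound variables are already distinct, so no renaming is needed.
Extract every quantifier outward, since the variables are now distinct and don't occur free across branches:
  forall i. forall n. exists q. exists l. forall p. ((C(i) | T(n)) & (C(l) | ~C(q)) | ~C(p))
The prefix is forall i forall n exists q exists l forall p: 3 universal, 2 existential.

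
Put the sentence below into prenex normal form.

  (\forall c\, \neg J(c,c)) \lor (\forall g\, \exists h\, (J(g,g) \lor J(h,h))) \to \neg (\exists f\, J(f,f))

First replace A → B with ¬A ∨ B.
  \neg ((\forall c\, \neg J(c,c)) \lor (\forall g\, \exists h\, (J(g,g) \lor J(h,h)))) \lor \neg (\exists f\, J(f,f))
Drive negations inward (¬∀x A ≡ ∃x ¬A, ¬∃x A ≡ ∀x ¬A, De Morgan for ∧/∨):
  (\exists c\, J(c,c)) \land (\exists g\, \forall h\, (\neg J(g,g) \land \neg J(h,h))) \lor (\forall f\, \neg J(f,f))
All bound variables are already distinct, so no renaming is needed.
Pull the quantifiers to the front (each side's bound variable is not free in the other side):
  \exists c\, \exists g\, \forall h\, \forall f\, (J(c,c) \land \neg J(g,g) \land \neg J(h,h) \lor \neg J(f,f))

\exists c\, \exists g\, \forall h\, \forall f\, (J(c,c) \land \neg J(g,g) \land \neg J(h,h) \lor \neg J(f,f))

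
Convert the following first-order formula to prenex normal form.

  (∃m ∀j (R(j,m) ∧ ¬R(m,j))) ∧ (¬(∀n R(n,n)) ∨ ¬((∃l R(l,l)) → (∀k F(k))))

First replace A → B with ¬A ∨ B.
  (∃m ∀j (R(j,m) ∧ ¬R(m,j))) ∧ (¬(∀n R(n,n)) ∨ ¬(¬(∃l R(l,l)) ∨ (∀k F(k))))
Drive negations inward (¬∀x A ≡ ∃x ¬A, ¬∃x A ≡ ∀x ¬A, De Morgan for ∧/∨):
  (∃m ∀j (R(j,m) ∧ ¬R(m,j))) ∧ ((∃n ¬R(n,n)) ∨ (∃l R(l,l)) ∧ (∃k ¬F(k)))
Pull the quantifiers to the front (each side's bound variable is not free in the other side):
  ∃m ∀j ∃n ∃l ∃k (R(j,m) ∧ ¬R(m,j) ∧ (¬R(n,n) ∨ R(l,l) ∧ ¬F(k)))

∃m ∀j ∃n ∃l ∃k (R(j,m) ∧ ¬R(m,j) ∧ (¬R(n,n) ∨ R(l,l) ∧ ¬F(k)))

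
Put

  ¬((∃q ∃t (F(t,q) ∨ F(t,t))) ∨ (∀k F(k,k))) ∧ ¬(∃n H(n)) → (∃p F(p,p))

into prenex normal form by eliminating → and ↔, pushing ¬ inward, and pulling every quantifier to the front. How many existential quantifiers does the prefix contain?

4

Eliminate → and ↔ using ¬ and ∨.
  ¬(¬((∃q ∃t (F(t,q) ∨ F(t,t))) ∨ (∀k F(k,k))) ∧ ¬(∃n H(n))) ∨ (∃p F(p,p))
Drive negations inward (¬∀x A ≡ ∃x ¬A, ¬∃x A ≡ ∀x ¬A, De Morgan for ∧/∨):
  (∃q ∃t (F(t,q) ∨ F(t,t))) ∨ (∀k F(k,k)) ∨ (∃n H(n)) ∨ (∃p F(p,p))
All bound variables are already distinct, so no renaming is needed.
Finally move all quantifiers to the prefix:
  ∃q ∃t ∀k ∃n ∃p (F(t,q) ∨ F(t,t) ∨ F(k,k) ∨ H(n) ∨ F(p,p))
The prefix is ∃q ∃t ∀k ∃n ∃p: 1 universal, 4 existential.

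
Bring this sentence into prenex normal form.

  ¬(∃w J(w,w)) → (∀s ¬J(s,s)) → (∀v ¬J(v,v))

Eliminate → and ↔ using ¬ and ∨.
  ¬¬(∃w J(w,w)) ∨ ¬(∀s ¬J(s,s)) ∨ (∀v ¬J(v,v))
Push ¬ through the quantifiers and connectives to reach negation normal form:
  (∃w J(w,w)) ∨ (∃s J(s,s)) ∨ (∀v ¬J(v,v))
All bound variables are already distinct, so no renaming is needed.
Pull the quantifiers to the front (each side's bound variable is not free in the other side):
  ∃w ∃s ∀v (J(w,w) ∨ J(s,s) ∨ ¬J(v,v))

∃w ∃s ∀v (J(w,w) ∨ J(s,s) ∨ ¬J(v,v))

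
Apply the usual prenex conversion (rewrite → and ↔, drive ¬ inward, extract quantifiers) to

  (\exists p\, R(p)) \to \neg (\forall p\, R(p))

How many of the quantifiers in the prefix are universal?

1

Rewrite implications/biconditionals: A → B as ¬A ∨ B.
  \neg (\exists p\, R(p)) \lor \neg (\forall p\, R(p))
Move each ¬ inward, flipping quantifiers it crosses:
  (\forall p\, \neg R(p)) \lor (\exists p\, \neg R(p))
Rename bound variables to avoid capture: p↦s.
  (\forall p\, \neg R(p)) \lor (\exists s\, \neg R(s))
Finally move all quantifiers to the prefix:
  \forall p\, \exists s\, (\neg R(p) \lor \neg R(s))
The prefix is \forall p \exists s: 1 universal, 1 existential.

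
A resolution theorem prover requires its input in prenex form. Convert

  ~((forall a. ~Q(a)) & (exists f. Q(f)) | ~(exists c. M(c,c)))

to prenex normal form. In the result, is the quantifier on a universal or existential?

existential

Push ¬ through the quantifiers and connectives to reach negation normal form:
  ((exists a. Q(a)) | (forall f. ~Q(f))) & (exists c. M(c,c))
All bound variables are already distinct, so no renaming is needed.
Finally move all quantifiers to the prefix:
  exists a. forall f. exists c. ((Q(a) | ~Q(f)) & M(c,c))
The quantifier forall a sits under an odd number of negations, so it flips to exists a.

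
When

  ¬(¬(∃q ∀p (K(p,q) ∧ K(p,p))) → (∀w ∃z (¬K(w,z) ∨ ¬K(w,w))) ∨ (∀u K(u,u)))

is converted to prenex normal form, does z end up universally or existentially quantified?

Rewrite implications/biconditionals: A → B as ¬A ∨ B.
  ¬(¬¬(∃q ∀p (K(p,q) ∧ K(p,p))) ∨ (∀w ∃z (¬K(w,z) ∨ ¬K(w,w))) ∨ (∀u K(u,u)))
Push ¬ through the quantifiers and connectives to reach negation normal form:
  (∀q ∃p (¬K(p,q) ∨ ¬K(p,p))) ∧ (∃w ∀z (K(w,z) ∧ K(w,w))) ∧ (∃u ¬K(u,u))
Pull the quantifiers to the front (each side's bound variable is not free in the other side):
  ∀q ∃p ∃w ∀z ∃u ((¬K(p,q) ∨ ¬K(p,p)) ∧ K(w,z) ∧ K(w,w) ∧ ¬K(u,u))
The quantifier ∃z sits under an odd number of negations (counting the antecedent side of each →), so it flips to ∀z.

universal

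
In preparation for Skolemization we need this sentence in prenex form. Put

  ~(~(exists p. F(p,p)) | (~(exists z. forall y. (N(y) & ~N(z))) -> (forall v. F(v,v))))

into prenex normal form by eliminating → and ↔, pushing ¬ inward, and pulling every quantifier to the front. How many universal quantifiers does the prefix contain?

1

Eliminate → and ↔ using ¬ and ∨.
  ~(~(exists p. F(p,p)) | ~~(exists z. forall y. (N(y) & ~N(z))) | (forall v. F(v,v)))
Move each ¬ inward, flipping quantifiers it crosses:
  (exists p. F(p,p)) & (forall z. exists y. (~N(y) | N(z))) & (exists v. ~F(v,v))
All bound variables are already distinct, so no renaming is needed.
Finally move all quantifiers to the prefix:
  exists p. forall z. exists y. exists v. (F(p,p) & (~N(y) | N(z)) & ~F(v,v))
The prefix is exists p forall z exists y exists v: 1 universal, 3 existential.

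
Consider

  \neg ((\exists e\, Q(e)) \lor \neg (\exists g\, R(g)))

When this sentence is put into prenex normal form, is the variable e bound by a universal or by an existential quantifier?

Push ¬ through the quantifiers and connectives to reach negation normal form:
  (\forall e\, \neg Q(e)) \land (\exists g\, R(g))
Pull the quantifiers to the front (each side's bound variable is not free in the other side):
  \forall e\, \exists g\, (\neg Q(e) \land R(g))
The quantifier \exists e sits under an odd number of negations, so it flips to \forall e.

universal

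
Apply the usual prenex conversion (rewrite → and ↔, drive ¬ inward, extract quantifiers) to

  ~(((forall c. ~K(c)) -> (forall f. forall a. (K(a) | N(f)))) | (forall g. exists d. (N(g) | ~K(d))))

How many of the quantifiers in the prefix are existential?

3

Eliminate → and ↔ using ¬ and ∨.
  ~(~(forall c. ~K(c)) | (forall f. forall a. (K(a) | N(f))) | (forall g. exists d. (N(g) | ~K(d))))
Drive negations inward (¬∀x A ≡ ∃x ¬A, ¬∃x A ≡ ∀x ¬A, De Morgan for ∧/∨):
  (forall c. ~K(c)) & (exists f. exists a. (~K(a) & ~N(f))) & (exists g. forall d. (~N(g) & K(d)))
Extract every quantifier outward, since the variables are now distinct and don't occur free across branches:
  forall c. exists f. exists a. exists g. forall d. (~K(c) & ~K(a) & ~N(f) & ~N(g) & K(d))
The prefix is forall c exists f exists a exists g forall d: 2 universal, 3 existential.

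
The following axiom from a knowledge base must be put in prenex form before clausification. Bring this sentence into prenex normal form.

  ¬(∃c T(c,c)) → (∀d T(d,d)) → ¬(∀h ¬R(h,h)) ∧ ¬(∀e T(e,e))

∃c ∃d ∃h ∃e (T(c,c) ∨ ¬T(d,d) ∨ R(h,h) ∧ ¬T(e,e))

First replace A → B with ¬A ∨ B.
  ¬¬(∃c T(c,c)) ∨ ¬(∀d T(d,d)) ∨ ¬(∀h ¬R(h,h)) ∧ ¬(∀e T(e,e))
Push ¬ through the quantifiers and connectives to reach negation normal form:
  (∃c T(c,c)) ∨ (∃d ¬T(d,d)) ∨ (∃h R(h,h)) ∧ (∃e ¬T(e,e))
All bound variables are already distinct, so no renaming is needed.
Extract every quantifier outward, since the variables are now distinct and don't occur free across branches:
  ∃c ∃d ∃h ∃e (T(c,c) ∨ ¬T(d,d) ∨ R(h,h) ∧ ¬T(e,e))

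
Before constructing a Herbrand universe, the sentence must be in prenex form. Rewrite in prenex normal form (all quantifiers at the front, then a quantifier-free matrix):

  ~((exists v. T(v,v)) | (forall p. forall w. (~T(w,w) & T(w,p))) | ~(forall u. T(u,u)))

forall v. exists p. exists w. forall u. (~T(v,v) & (T(w,w) | ~T(w,p)) & T(u,u))

Push ¬ through the quantifiers and connectives to reach negation normal form:
  (forall v. ~T(v,v)) & (exists p. exists w. (T(w,w) | ~T(w,p))) & (forall u. T(u,u))
All bound variables are already distinct, so no renaming is needed.
Extract every quantifier outward, since the variables are now distinct and don't occur free across branches:
  forall v. exists p. exists w. forall u. (~T(v,v) & (T(w,w) | ~T(w,p)) & T(u,u))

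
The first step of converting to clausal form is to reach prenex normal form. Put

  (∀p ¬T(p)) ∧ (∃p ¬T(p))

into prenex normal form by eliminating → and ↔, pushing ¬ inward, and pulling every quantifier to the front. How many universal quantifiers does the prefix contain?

Standardize variables apart so no two quantifiers bind the same name: p↦y1.
  (∀p ¬T(p)) ∧ (∃y1 ¬T(y1))
Pull the quantifiers to the front (each side's bound variable is not free in the other side):
  ∀p ∃y1 (¬T(p) ∧ ¬T(y1))
The prefix is ∀p ∃y1: 1 universal, 1 existential.

1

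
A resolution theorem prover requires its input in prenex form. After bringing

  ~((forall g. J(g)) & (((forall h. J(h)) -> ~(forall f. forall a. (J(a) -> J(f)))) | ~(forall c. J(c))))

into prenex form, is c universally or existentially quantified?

Rewrite implications/biconditionals: A → B as ¬A ∨ B.
  ~((forall g. J(g)) & (~(forall h. J(h)) | ~(forall f. forall a. (~J(a) | J(f))) | ~(forall c. J(c))))
Push ¬ through the quantifiers and connectives to reach negation normal form:
  (exists g. ~J(g)) | (forall h. J(h)) & (forall f. forall a. (~J(a) | J(f))) & (forall c. J(c))
Extract every quantifier outward, since the variables are now distinct and don't occur free across branches:
  exists g. forall h. forall f. forall a. forall c. (~J(g) | J(h) & (~J(a) | J(f)) & J(c))
The quantifier forall c sits under an even number of negations (counting the antecedent side of each →), so it remains universal.

universal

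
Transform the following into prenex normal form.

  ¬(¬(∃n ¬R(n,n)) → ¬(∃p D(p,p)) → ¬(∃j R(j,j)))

∀n ∀p ∃j (R(n,n) ∧ ¬D(p,p) ∧ R(j,j))

First replace A → B with ¬A ∨ B.
  ¬(¬¬(∃n ¬R(n,n)) ∨ ¬¬(∃p D(p,p)) ∨ ¬(∃j R(j,j)))
Drive negations inward (¬∀x A ≡ ∃x ¬A, ¬∃x A ≡ ∀x ¬A, De Morgan for ∧/∨):
  (∀n R(n,n)) ∧ (∀p ¬D(p,p)) ∧ (∃j R(j,j))
Extract every quantifier outward, since the variables are now distinct and don't occur free across branches:
  ∀n ∀p ∃j (R(n,n) ∧ ¬D(p,p) ∧ R(j,j))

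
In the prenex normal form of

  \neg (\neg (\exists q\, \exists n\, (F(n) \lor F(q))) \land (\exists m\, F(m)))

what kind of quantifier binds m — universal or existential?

Drive negations inward (¬∀x A ≡ ∃x ¬A, ¬∃x A ≡ ∀x ¬A, De Morgan for ∧/∨):
  (\exists q\, \exists n\, (F(n) \lor F(q))) \lor (\forall m\, \neg F(m))
Extract every quantifier outward, since the variables are now distinct and don't occur free across branches:
  \exists q\, \exists n\, \forall m\, (F(n) \lor F(q) \lor \neg F(m))
The quantifier \exists m sits under an odd number of negations, so it flips to \forall m.

universal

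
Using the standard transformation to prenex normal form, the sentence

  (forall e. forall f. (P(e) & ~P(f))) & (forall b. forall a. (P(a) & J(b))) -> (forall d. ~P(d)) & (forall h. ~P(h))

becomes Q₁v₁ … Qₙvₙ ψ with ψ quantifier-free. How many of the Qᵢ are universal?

2

Eliminate → and ↔ using ¬ and ∨.
  ~((forall e. forall f. (P(e) & ~P(f))) & (forall b. forall a. (P(a) & J(b)))) | (forall d. ~P(d)) & (forall h. ~P(h))
Push ¬ through the quantifiers and connectives to reach negation normal form:
  (exists e. exists f. (~P(e) | P(f))) | (exists b. exists a. (~P(a) | ~J(b))) | (forall d. ~P(d)) & (forall h. ~P(h))
All bound variables are already distinct, so no renaming is needed.
Pull the quantifiers to the front (each side's bound variable is not free in the other side):
  exists e. exists f. exists b. exists a. forall d. forall h. (~P(e) | P(f) | ~P(a) | ~J(b) | ~P(d) & ~P(h))
The prefix is exists e exists f exists b exists a forall d forall h: 2 universal, 4 existential.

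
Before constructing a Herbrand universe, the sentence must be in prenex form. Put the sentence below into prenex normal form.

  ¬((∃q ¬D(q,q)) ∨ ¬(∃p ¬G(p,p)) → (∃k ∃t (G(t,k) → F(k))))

Rewrite implications/biconditionals: A → B as ¬A ∨ B.
  ¬(¬((∃q ¬D(q,q)) ∨ ¬(∃p ¬G(p,p))) ∨ (∃k ∃t (¬G(t,k) ∨ F(k))))
Push ¬ through the quantifiers and connectives to reach negation normal form:
  ((∃q ¬D(q,q)) ∨ (∀p G(p,p))) ∧ (∀k ∀t (G(t,k) ∧ ¬F(k)))
Extract every quantifier outward, since the variables are now distinct and don't occur free across branches:
  ∃q ∀p ∀k ∀t ((¬D(q,q) ∨ G(p,p)) ∧ G(t,k) ∧ ¬F(k))

∃q ∀p ∀k ∀t ((¬D(q,q) ∨ G(p,p)) ∧ G(t,k) ∧ ¬F(k))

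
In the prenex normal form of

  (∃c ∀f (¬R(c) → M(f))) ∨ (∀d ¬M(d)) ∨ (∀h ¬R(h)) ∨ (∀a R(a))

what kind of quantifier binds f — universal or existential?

First replace A → B with ¬A ∨ B.
  (∃c ∀f (¬¬R(c) ∨ M(f))) ∨ (∀d ¬M(d)) ∨ (∀h ¬R(h)) ∨ (∀a R(a))
Move each ¬ inward, flipping quantifiers it crosses:
  (∃c ∀f (R(c) ∨ M(f))) ∨ (∀d ¬M(d)) ∨ (∀h ¬R(h)) ∨ (∀a R(a))
All bound variables are already distinct, so no renaming is needed.
Extract every quantifier outward, since the variables are now distinct and don't occur free across branches:
  ∃c ∀f ∀d ∀h ∀a (R(c) ∨ M(f) ∨ ¬M(d) ∨ ¬R(h) ∨ R(a))
The quantifier ∀f sits under an even number of negations (counting the antecedent side of each →), so it remains universal.

universal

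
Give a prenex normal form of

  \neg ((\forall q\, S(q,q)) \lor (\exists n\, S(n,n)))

\exists q\, \forall n\, (\neg S(q,q) \land \neg S(n,n))

Move each ¬ inward, flipping quantifiers it crosses:
  (\exists q\, \neg S(q,q)) \land (\forall n\, \neg S(n,n))
Extract every quantifier outward, since the variables are now distinct and don't occur free across branches:
  \exists q\, \forall n\, (\neg S(q,q) \land \neg S(n,n))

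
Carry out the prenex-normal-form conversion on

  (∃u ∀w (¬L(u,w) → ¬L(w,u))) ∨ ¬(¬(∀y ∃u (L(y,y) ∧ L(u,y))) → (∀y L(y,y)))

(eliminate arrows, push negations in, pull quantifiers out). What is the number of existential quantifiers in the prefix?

First replace A → B with ¬A ∨ B.
  (∃u ∀w (¬¬L(u,w) ∨ ¬L(w,u))) ∨ ¬(¬¬(∀y ∃u (L(y,y) ∧ L(u,y))) ∨ (∀y L(y,y)))
Push ¬ through the quantifiers and connectives to reach negation normal form:
  (∃u ∀w (L(u,w) ∨ ¬L(w,u))) ∨ (∃y ∀u (¬L(y,y) ∨ ¬L(u,y))) ∧ (∃y ¬L(y,y))
Rename bound variables to avoid capture: u↦x, y↦z.
  (∃u ∀w (L(u,w) ∨ ¬L(w,u))) ∨ (∃y ∀x (¬L(y,y) ∨ ¬L(x,y))) ∧ (∃z ¬L(z,z))
Pull the quantifiers to the front (each side's bound variable is not free in the other side):
  ∃u ∀w ∃y ∀x ∃z (L(u,w) ∨ ¬L(w,u) ∨ (¬L(y,y) ∨ ¬L(x,y)) ∧ ¬L(z,z))
The prefix is ∃u ∀w ∃y ∀x ∃z: 2 universal, 3 existential.

3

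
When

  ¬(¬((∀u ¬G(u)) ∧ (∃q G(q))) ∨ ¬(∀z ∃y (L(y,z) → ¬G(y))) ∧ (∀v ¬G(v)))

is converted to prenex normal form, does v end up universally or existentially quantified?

existential

Rewrite implications/biconditionals: A → B as ¬A ∨ B.
  ¬(¬((∀u ¬G(u)) ∧ (∃q G(q))) ∨ ¬(∀z ∃y (¬L(y,z) ∨ ¬G(y))) ∧ (∀v ¬G(v)))
Move each ¬ inward, flipping quantifiers it crosses:
  (∀u ¬G(u)) ∧ (∃q G(q)) ∧ ((∀z ∃y (¬L(y,z) ∨ ¬G(y))) ∨ (∃v G(v)))
All bound variables are already distinct, so no renaming is needed.
Extract every quantifier outward, since the variables are now distinct and don't occur free across branches:
  ∀u ∃q ∀z ∃y ∃v (¬G(u) ∧ G(q) ∧ (¬L(y,z) ∨ ¬G(y) ∨ G(v)))
The quantifier ∀v sits under an odd number of negations (counting the antecedent side of each →), so it flips to ∃v.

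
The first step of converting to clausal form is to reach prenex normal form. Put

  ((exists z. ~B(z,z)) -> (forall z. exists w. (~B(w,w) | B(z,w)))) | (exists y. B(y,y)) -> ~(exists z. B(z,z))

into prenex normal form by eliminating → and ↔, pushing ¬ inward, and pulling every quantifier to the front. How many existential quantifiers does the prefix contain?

Rewrite implications/biconditionals: A → B as ¬A ∨ B.
  ~(~(exists z. ~B(z,z)) | (forall z. exists w. (~B(w,w) | B(z,w))) | (exists y. B(y,y))) | ~(exists z. B(z,z))
Move each ¬ inward, flipping quantifiers it crosses:
  (exists z. ~B(z,z)) & (exists z. forall w. (B(w,w) & ~B(z,w))) & (forall y. ~B(y,y)) | (forall z. ~B(z,z))
Rename bound variables to avoid capture: z↦s, z↦w1.
  (exists z. ~B(z,z)) & (exists s. forall w. (B(w,w) & ~B(s,w))) & (forall y. ~B(y,y)) | (forall w1. ~B(w1,w1))
Extract every quantifier outward, since the variables are now distinct and don't occur free across branches:
  exists z. exists s. forall w. forall y. forall w1. (~B(z,z) & B(w,w) & ~B(s,w) & ~B(y,y) | ~B(w1,w1))
The prefix is exists z exists s forall w forall y forall w1: 3 universal, 2 existential.

2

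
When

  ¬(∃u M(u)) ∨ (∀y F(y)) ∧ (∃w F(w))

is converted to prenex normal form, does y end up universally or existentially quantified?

universal

Move each ¬ inward, flipping quantifiers it crosses:
  (∀u ¬M(u)) ∨ (∀y F(y)) ∧ (∃w F(w))
All bound variables are already distinct, so no renaming is needed.
Finally move all quantifiers to the prefix:
  ∀u ∀y ∃w (¬M(u) ∨ F(y) ∧ F(w))
The quantifier ∀y sits under an even number of negations, so it remains universal.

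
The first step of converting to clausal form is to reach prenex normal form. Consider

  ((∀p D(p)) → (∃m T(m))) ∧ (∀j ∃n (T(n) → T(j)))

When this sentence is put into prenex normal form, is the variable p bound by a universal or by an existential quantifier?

Eliminate → and ↔ using ¬ and ∨.
  (¬(∀p D(p)) ∨ (∃m T(m))) ∧ (∀j ∃n (¬T(n) ∨ T(j)))
Drive negations inward (¬∀x A ≡ ∃x ¬A, ¬∃x A ≡ ∀x ¬A, De Morgan for ∧/∨):
  ((∃p ¬D(p)) ∨ (∃m T(m))) ∧ (∀j ∃n (¬T(n) ∨ T(j)))
Extract every quantifier outward, since the variables are now distinct and don't occur free across branches:
  ∃p ∃m ∀j ∃n ((¬D(p) ∨ T(m)) ∧ (¬T(n) ∨ T(j)))
The quantifier ∀p sits under an odd number of negations (counting the antecedent side of each →), so it flips to ∃p.

existential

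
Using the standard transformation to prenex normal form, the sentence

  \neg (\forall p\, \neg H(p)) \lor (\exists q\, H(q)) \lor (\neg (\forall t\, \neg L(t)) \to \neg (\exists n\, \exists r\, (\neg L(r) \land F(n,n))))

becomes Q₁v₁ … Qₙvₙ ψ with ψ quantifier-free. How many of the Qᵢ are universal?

First replace A → B with ¬A ∨ B.
  \neg (\forall p\, \neg H(p)) \lor (\exists q\, H(q)) \lor \neg \neg (\forall t\, \neg L(t)) \lor \neg (\exists n\, \exists r\, (\neg L(r) \land F(n,n)))
Move each ¬ inward, flipping quantifiers it crosses:
  (\exists p\, H(p)) \lor (\exists q\, H(q)) \lor (\forall t\, \neg L(t)) \lor (\forall n\, \forall r\, (L(r) \lor \neg F(n,n)))
All bound variables are already distinct, so no renaming is needed.
Pull the quantifiers to the front (each side's bound variable is not free in the other side):
  \exists p\, \exists q\, \forall t\, \forall n\, \forall r\, (H(p) \lor H(q) \lor \neg L(t) \lor L(r) \lor \neg F(n,n))
The prefix is \exists p \exists q \forall t \forall n \forall r: 3 universal, 2 existential.

3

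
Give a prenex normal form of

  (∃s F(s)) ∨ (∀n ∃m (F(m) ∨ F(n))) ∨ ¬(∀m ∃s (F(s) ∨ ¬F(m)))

Push ¬ through the quantifiers and connectives to reach negation normal form:
  (∃s F(s)) ∨ (∀n ∃m (F(m) ∨ F(n))) ∨ (∃m ∀s (¬F(s) ∧ F(m)))
Standardize variables apart so no two quantifiers bind the same name: m↦y, s↦u1.
  (∃s F(s)) ∨ (∀n ∃m (F(m) ∨ F(n))) ∨ (∃y ∀u1 (¬F(u1) ∧ F(y)))
Finally move all quantifiers to the prefix:
  ∃s ∀n ∃m ∃y ∀u1 (F(s) ∨ F(m) ∨ F(n) ∨ ¬F(u1) ∧ F(y))

∃s ∀n ∃m ∃y ∀u1 (F(s) ∨ F(m) ∨ F(n) ∨ ¬F(u1) ∧ F(y))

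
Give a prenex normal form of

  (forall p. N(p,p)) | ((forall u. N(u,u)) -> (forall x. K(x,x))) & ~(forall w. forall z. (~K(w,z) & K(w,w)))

forall p. exists u. forall x. exists w. exists z. (N(p,p) | (~N(u,u) | K(x,x)) & (K(w,z) | ~K(w,w)))

Eliminate → and ↔ using ¬ and ∨.
  (forall p. N(p,p)) | (~(forall u. N(u,u)) | (forall x. K(x,x))) & ~(forall w. forall z. (~K(w,z) & K(w,w)))
Drive negations inward (¬∀x A ≡ ∃x ¬A, ¬∃x A ≡ ∀x ¬A, De Morgan for ∧/∨):
  (forall p. N(p,p)) | ((exists u. ~N(u,u)) | (forall x. K(x,x))) & (exists w. exists z. (K(w,z) | ~K(w,w)))
All bound variables are already distinct, so no renaming is needed.
Extract every quantifier outward, since the variables are now distinct and don't occur free across branches:
  forall p. exists u. forall x. exists w. exists z. (N(p,p) | (~N(u,u) | K(x,x)) & (K(w,z) | ~K(w,w)))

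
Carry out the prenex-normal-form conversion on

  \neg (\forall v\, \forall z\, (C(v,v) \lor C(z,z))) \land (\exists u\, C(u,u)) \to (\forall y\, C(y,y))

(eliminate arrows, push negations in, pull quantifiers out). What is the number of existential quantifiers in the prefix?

Eliminate → and ↔ using ¬ and ∨.
  \neg (\neg (\forall v\, \forall z\, (C(v,v) \lor C(z,z))) \land (\exists u\, C(u,u))) \lor (\forall y\, C(y,y))
Move each ¬ inward, flipping quantifiers it crosses:
  (\forall v\, \forall z\, (C(v,v) \lor C(z,z))) \lor (\forall u\, \neg C(u,u)) \lor (\forall y\, C(y,y))
Finally move all quantifiers to the prefix:
  \forall v\, \forall z\, \forall u\, \forall y\, (C(v,v) \lor C(z,z) \lor \neg C(u,u) \lor C(y,y))
The prefix is \forall v \forall z \forall u \forall y: 4 universal, 0 existential.

0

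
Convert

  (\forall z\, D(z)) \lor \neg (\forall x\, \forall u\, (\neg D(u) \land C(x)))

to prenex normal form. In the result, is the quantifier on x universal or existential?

existential

Push ¬ through the quantifiers and connectives to reach negation normal form:
  (\forall z\, D(z)) \lor (\exists x\, \exists u\, (D(u) \lor \neg C(x)))
All bound variables are already distinct, so no renaming is needed.
Extract every quantifier outward, since the variables are now distinct and don't occur free across branches:
  \forall z\, \exists x\, \exists u\, (D(z) \lor D(u) \lor \neg C(x))
The quantifier \forall x sits under an odd number of negations, so it flips to \exists x.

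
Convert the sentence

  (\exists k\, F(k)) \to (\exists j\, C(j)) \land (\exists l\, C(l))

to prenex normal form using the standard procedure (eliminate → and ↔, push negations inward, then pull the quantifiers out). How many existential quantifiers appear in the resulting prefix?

2

First replace A → B with ¬A ∨ B.
  \neg (\exists k\, F(k)) \lor (\exists j\, C(j)) \land (\exists l\, C(l))
Push ¬ through the quantifiers and connectives to reach negation normal form:
  (\forall k\, \neg F(k)) \lor (\exists j\, C(j)) \land (\exists l\, C(l))
All bound variables are already distinct, so no renaming is needed.
Finally move all quantifiers to the prefix:
  \forall k\, \exists j\, \exists l\, (\neg F(k) \lor C(j) \land C(l))
The prefix is \forall k \exists j \exists l: 1 universal, 2 existential.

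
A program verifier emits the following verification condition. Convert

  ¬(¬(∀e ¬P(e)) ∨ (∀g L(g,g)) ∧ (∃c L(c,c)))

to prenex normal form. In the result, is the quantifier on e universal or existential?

Move each ¬ inward, flipping quantifiers it crosses:
  (∀e ¬P(e)) ∧ ((∃g ¬L(g,g)) ∨ (∀c ¬L(c,c)))
Extract every quantifier outward, since the variables are now distinct and don't occur free across branches:
  ∀e ∃g ∀c (¬P(e) ∧ (¬L(g,g) ∨ ¬L(c,c)))
The quantifier ∀e sits under an even number of negations, so it remains universal.

universal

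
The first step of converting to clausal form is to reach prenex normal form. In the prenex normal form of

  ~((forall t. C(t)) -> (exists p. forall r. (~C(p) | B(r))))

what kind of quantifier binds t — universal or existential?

universal

Eliminate → and ↔ using ¬ and ∨.
  ~(~(forall t. C(t)) | (exists p. forall r. (~C(p) | B(r))))
Move each ¬ inward, flipping quantifiers it crosses:
  (forall t. C(t)) & (forall p. exists r. (C(p) & ~B(r)))
Pull the quantifiers to the front (each side's bound variable is not free in the other side):
  forall t. forall p. exists r. (C(t) & C(p) & ~B(r))
The quantifier forall t sits under an even number of negations (counting the antecedent side of each →), so it remains universal.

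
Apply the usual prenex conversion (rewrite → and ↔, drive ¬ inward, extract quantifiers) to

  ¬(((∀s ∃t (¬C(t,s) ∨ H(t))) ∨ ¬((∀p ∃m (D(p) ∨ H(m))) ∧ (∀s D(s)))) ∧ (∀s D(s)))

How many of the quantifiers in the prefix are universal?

3

Drive negations inward (¬∀x A ≡ ∃x ¬A, ¬∃x A ≡ ∀x ¬A, De Morgan for ∧/∨):
  (∃s ∀t (C(t,s) ∧ ¬H(t))) ∧ (∀p ∃m (D(p) ∨ H(m))) ∧ (∀s D(s)) ∨ (∃s ¬D(s))
Standardize variables apart so no two quantifiers bind the same name: s↦u, s↦w.
  (∃s ∀t (C(t,s) ∧ ¬H(t))) ∧ (∀p ∃m (D(p) ∨ H(m))) ∧ (∀u D(u)) ∨ (∃w ¬D(w))
Finally move all quantifiers to the prefix:
  ∃s ∀t ∀p ∃m ∀u ∃w (C(t,s) ∧ ¬H(t) ∧ (D(p) ∨ H(m)) ∧ D(u) ∨ ¬D(w))
The prefix is ∃s ∀t ∀p ∃m ∀u ∃w: 3 universal, 3 existential.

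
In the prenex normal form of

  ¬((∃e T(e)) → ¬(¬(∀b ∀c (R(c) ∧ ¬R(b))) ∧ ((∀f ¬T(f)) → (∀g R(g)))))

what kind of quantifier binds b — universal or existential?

Eliminate → and ↔ using ¬ and ∨.
  ¬(¬(∃e T(e)) ∨ ¬(¬(∀b ∀c (R(c) ∧ ¬R(b))) ∧ (¬(∀f ¬T(f)) ∨ (∀g R(g)))))
Move each ¬ inward, flipping quantifiers it crosses:
  (∃e T(e)) ∧ (∃b ∃c (¬R(c) ∨ R(b))) ∧ ((∃f T(f)) ∨ (∀g R(g)))
All bound variables are already distinct, so no renaming is needed.
Finally move all quantifiers to the prefix:
  ∃e ∃b ∃c ∃f ∀g (T(e) ∧ (¬R(c) ∨ R(b)) ∧ (T(f) ∨ R(g)))
The quantifier ∀b sits under an odd number of negations (counting the antecedent side of each →), so it flips to ∃b.

existential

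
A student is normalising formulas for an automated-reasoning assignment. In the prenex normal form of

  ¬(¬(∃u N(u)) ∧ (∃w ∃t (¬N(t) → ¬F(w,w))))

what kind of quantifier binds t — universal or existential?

First replace A → B with ¬A ∨ B.
  ¬(¬(∃u N(u)) ∧ (∃w ∃t (¬¬N(t) ∨ ¬F(w,w))))
Move each ¬ inward, flipping quantifiers it crosses:
  (∃u N(u)) ∨ (∀w ∀t (¬N(t) ∧ F(w,w)))
All bound variables are already distinct, so no renaming is needed.
Finally move all quantifiers to the prefix:
  ∃u ∀w ∀t (N(u) ∨ ¬N(t) ∧ F(w,w))
The quantifier ∃t sits under an odd number of negations (counting the antecedent side of each →), so it flips to ∀t.

universal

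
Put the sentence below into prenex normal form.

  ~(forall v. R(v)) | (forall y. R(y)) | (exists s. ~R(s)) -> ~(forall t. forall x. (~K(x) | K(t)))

forall v. exists y. forall s. exists t. exists x. (R(v) & ~R(y) & R(s) | K(x) & ~K(t))

First replace A → B with ¬A ∨ B.
  ~(~(forall v. R(v)) | (forall y. R(y)) | (exists s. ~R(s))) | ~(forall t. forall x. (~K(x) | K(t)))
Drive negations inward (¬∀x A ≡ ∃x ¬A, ¬∃x A ≡ ∀x ¬A, De Morgan for ∧/∨):
  (forall v. R(v)) & (exists y. ~R(y)) & (forall s. R(s)) | (exists t. exists x. (K(x) & ~K(t)))
All bound variables are already distinct, so no renaming is needed.
Pull the quantifiers to the front (each side's bound variable is not free in the other side):
  forall v. exists y. forall s. exists t. exists x. (R(v) & ~R(y) & R(s) | K(x) & ~K(t))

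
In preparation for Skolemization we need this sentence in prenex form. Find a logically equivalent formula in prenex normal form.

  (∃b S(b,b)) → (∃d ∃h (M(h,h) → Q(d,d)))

Rewrite implications/biconditionals: A → B as ¬A ∨ B.
  ¬(∃b S(b,b)) ∨ (∃d ∃h (¬M(h,h) ∨ Q(d,d)))
Move each ¬ inward, flipping quantifiers it crosses:
  (∀b ¬S(b,b)) ∨ (∃d ∃h (¬M(h,h) ∨ Q(d,d)))
All bound variables are already distinct, so no renaming is needed.
Extract every quantifier outward, since the variables are now distinct and don't occur free across branches:
  ∀b ∃d ∃h (¬S(b,b) ∨ ¬M(h,h) ∨ Q(d,d))

∀b ∃d ∃h (¬S(b,b) ∨ ¬M(h,h) ∨ Q(d,d))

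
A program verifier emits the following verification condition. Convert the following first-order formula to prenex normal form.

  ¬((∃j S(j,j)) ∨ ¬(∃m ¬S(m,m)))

Drive negations inward (¬∀x A ≡ ∃x ¬A, ¬∃x A ≡ ∀x ¬A, De Morgan for ∧/∨):
  (∀j ¬S(j,j)) ∧ (∃m ¬S(m,m))
All bound variables are already distinct, so no renaming is needed.
Pull the quantifiers to the front (each side's bound variable is not free in the other side):
  ∀j ∃m (¬S(j,j) ∧ ¬S(m,m))

∀j ∃m (¬S(j,j) ∧ ¬S(m,m))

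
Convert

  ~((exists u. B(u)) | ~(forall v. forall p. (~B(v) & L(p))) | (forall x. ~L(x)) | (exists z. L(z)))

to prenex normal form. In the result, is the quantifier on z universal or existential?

universal

Drive negations inward (¬∀x A ≡ ∃x ¬A, ¬∃x A ≡ ∀x ¬A, De Morgan for ∧/∨):
  (forall u. ~B(u)) & (forall v. forall p. (~B(v) & L(p))) & (exists x. L(x)) & (forall z. ~L(z))
All bound variables are already distinct, so no renaming is needed.
Extract every quantifier outward, since the variables are now distinct and don't occur free across branches:
  forall u. forall v. forall p. exists x. forall z. (~B(u) & ~B(v) & L(p) & L(x) & ~L(z))
The quantifier exists z sits under an odd number of negations, so it flips to forall z.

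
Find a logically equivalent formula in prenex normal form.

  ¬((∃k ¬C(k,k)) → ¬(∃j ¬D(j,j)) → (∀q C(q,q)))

Rewrite implications/biconditionals: A → B as ¬A ∨ B.
  ¬(¬(∃k ¬C(k,k)) ∨ ¬¬(∃j ¬D(j,j)) ∨ (∀q C(q,q)))
Move each ¬ inward, flipping quantifiers it crosses:
  (∃k ¬C(k,k)) ∧ (∀j D(j,j)) ∧ (∃q ¬C(q,q))
All bound variables are already distinct, so no renaming is needed.
Pull the quantifiers to the front (each side's bound variable is not free in the other side):
  ∃k ∀j ∃q (¬C(k,k) ∧ D(j,j) ∧ ¬C(q,q))

∃k ∀j ∃q (¬C(k,k) ∧ D(j,j) ∧ ¬C(q,q))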